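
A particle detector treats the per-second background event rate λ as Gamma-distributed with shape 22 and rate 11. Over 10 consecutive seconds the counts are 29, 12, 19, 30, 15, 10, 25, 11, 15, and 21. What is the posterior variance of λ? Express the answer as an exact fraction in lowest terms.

209/441

Total count: 29 + 12 + 19 + 30 + 15 + 10 + 25 + 11 + 15 + 21 = 187.
Total exposure: 10 seconds.
By Gamma–Poisson conjugacy, the posterior is Gamma(α + Σx, β + Σt) = Gamma(22 + 187, 11 + 10) = Gamma(209, 21).
Posterior variance = α'/β'² = 209/441.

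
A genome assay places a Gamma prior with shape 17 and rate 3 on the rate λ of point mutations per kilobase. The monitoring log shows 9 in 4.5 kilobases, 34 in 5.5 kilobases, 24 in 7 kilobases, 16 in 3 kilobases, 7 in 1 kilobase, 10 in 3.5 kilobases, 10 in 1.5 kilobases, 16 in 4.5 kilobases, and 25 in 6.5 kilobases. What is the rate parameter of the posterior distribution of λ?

40

Total count: 9 + 34 + 24 + 16 + 7 + 10 + 10 + 16 + 25 = 151.
Total exposure: 4.5 + 5.5 + 7 + 3 + 1 + 3.5 + 1.5 + 4.5 + 6.5 = 37 kilobases.
Posterior: α' = 17 + 151 = 168, β' = 3 + 37 = 40.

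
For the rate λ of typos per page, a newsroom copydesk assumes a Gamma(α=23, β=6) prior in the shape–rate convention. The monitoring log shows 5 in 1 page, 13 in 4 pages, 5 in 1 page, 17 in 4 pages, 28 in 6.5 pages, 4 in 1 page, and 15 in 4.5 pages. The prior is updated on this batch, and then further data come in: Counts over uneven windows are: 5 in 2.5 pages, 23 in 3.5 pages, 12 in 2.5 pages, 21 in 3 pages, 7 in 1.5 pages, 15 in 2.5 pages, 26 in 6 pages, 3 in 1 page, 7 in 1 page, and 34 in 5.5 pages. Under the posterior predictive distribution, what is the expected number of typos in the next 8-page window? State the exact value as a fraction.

2104/57

Total count: 5 + 13 + 5 + 17 + 28 + 4 + 15 = 87.
Total exposure: 1 + 4 + 1 + 4 + 6.5 + 1 + 4.5 = 22 pages.
After the first batch: Gamma(23 + 87, 6 + 22) = Gamma(110, 28).
Total count: 5 + 23 + 12 + 21 + 7 + 15 + 26 + 3 + 7 + 34 = 153.
Total exposure: 2.5 + 3.5 + 2.5 + 3 + 1.5 + 2.5 + 6 + 1 + 1 + 5.5 = 29 pages.
After the second batch: Gamma(110 + 153, 28 + 29) = Gamma(263, 57).
Predictive mean over an 8-page window = T·E[λ|data] = 8·263/57 = 2104/57.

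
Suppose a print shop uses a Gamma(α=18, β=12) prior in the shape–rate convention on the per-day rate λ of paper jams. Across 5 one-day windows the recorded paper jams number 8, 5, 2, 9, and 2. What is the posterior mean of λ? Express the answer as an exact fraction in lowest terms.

Total count: 8 + 5 + 2 + 9 + 2 = 26.
Total exposure: 5 days.
Gamma(α, β) with Poisson data over total exposure Σt gives posterior Gamma(α+Σx, β+Σt) = Gamma(44, 17).
Posterior mean = α'/β' = 44/17.

44/17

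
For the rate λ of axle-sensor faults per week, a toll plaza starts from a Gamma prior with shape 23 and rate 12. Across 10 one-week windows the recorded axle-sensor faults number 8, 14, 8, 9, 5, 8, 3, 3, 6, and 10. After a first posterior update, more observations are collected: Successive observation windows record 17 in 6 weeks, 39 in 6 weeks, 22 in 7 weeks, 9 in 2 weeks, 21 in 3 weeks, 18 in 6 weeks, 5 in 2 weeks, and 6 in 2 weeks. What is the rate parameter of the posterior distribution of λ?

56

Total count: 8 + 14 + 8 + 9 + 5 + 8 + 3 + 3 + 6 + 10 = 74.
Total exposure: 10 weeks.
After the first batch: Gamma(23 + 74, 12 + 10) = Gamma(97, 22).
Total count: 17 + 39 + 22 + 9 + 21 + 18 + 5 + 6 = 137.
Total exposure: 6 + 6 + 7 + 2 + 3 + 6 + 2 + 2 = 34 weeks.
After the second batch: Gamma(97 + 137, 22 + 34) = Gamma(234, 56).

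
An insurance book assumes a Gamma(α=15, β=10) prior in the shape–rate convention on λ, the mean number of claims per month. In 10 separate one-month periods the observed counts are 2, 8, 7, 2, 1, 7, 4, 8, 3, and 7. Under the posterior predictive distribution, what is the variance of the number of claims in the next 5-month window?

Total count: 2 + 8 + 7 + 2 + 1 + 7 + 4 + 8 + 3 + 7 = 49.
Total exposure: 10 months.
Conjugate update: add total count to the shape and total exposure to the rate, giving Gamma(64, 20).
The posterior predictive for a window of length T is Negative Binomial with variance T·α'·(β'+T)/β'² = 5·64·25/400 = 20.

20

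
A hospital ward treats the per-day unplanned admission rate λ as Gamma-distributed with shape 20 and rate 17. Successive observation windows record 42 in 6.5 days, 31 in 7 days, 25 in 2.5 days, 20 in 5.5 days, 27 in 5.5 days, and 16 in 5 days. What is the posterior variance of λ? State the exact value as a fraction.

181/2401

Total count: 42 + 31 + 25 + 20 + 27 + 16 = 161.
Total exposure: 6.5 + 7 + 2.5 + 5.5 + 5.5 + 5 = 32 days.
Gamma(α, β) with Poisson data over total exposure Σt gives posterior Gamma(α+Σx, β+Σt) = Gamma(181, 49).
Posterior variance = α'/β'² = 181/2401.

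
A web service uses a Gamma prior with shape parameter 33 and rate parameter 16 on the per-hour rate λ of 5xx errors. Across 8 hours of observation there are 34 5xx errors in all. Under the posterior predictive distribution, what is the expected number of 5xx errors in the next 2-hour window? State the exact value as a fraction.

Total count 34 over total exposure 8 hours.
By Gamma–Poisson conjugacy, the posterior is Gamma(α + Σx, β + Σt) = Gamma(33 + 34, 16 + 8) = Gamma(67, 24).
Predictive mean over a 2-hour window = T·E[λ|data] = 2·67/24 = 67/12.

67/12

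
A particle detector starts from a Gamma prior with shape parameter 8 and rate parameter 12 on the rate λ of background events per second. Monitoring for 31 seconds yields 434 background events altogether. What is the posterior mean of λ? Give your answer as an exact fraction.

442/43

Total count 434 over total exposure 31 seconds.
By Gamma–Poisson conjugacy, the posterior is Gamma(α + Σx, β + Σt) = Gamma(8 + 434, 12 + 31) = Gamma(442, 43).
Posterior mean = α'/β' = 442/43.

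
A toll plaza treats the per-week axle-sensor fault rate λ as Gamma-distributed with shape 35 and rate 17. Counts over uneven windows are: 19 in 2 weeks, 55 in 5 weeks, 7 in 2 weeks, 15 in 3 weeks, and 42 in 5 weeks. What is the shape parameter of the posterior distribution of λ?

173

Total count: 19 + 55 + 7 + 15 + 42 = 138.
Total exposure: 2 + 5 + 2 + 3 + 5 = 17 weeks.
Posterior: α' = 35 + 138 = 173, β' = 17 + 17 = 34.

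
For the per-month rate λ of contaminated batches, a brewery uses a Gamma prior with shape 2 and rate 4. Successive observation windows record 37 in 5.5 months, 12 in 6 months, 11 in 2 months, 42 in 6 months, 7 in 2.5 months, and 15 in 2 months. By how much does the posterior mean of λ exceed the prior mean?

Total count: 37 + 12 + 11 + 42 + 7 + 15 = 124.
Total exposure: 5.5 + 6 + 2 + 6 + 2.5 + 2 = 24 months.
Posterior: α' = 2 + 124 = 126, β' = 4 + 24 = 28.
Posterior mean = 126/28 = 9/2; prior mean = 2/4 = 1/2. Difference = 9/2 − 1/2 = 4.

4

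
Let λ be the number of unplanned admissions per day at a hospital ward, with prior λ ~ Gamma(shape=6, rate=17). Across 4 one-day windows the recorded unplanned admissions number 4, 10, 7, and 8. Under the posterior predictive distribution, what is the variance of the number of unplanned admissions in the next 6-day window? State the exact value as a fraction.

90/7

Total count: 4 + 10 + 7 + 8 = 29.
Total exposure: 4 days.
Posterior: α' = 6 + 29 = 35, β' = 17 + 4 = 21.
The posterior predictive for a window of length T is Negative Binomial with variance T·α'·(β'+T)/β'² = 6·35·27/441 = 90/7.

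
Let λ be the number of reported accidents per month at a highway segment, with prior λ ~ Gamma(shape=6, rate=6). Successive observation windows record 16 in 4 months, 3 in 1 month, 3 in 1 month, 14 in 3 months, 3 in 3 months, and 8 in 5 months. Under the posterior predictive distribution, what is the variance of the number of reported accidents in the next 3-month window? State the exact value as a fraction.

Total count: 16 + 3 + 3 + 14 + 3 + 8 = 47.
Total exposure: 4 + 1 + 1 + 3 + 3 + 5 = 17 months.
Conjugate update: add total count to the shape and total exposure to the rate, giving Gamma(53, 23).
The posterior predictive for a window of length T is Negative Binomial with variance T·α'·(β'+T)/β'² = 3·53·26/529 = 4134/529.

4134/529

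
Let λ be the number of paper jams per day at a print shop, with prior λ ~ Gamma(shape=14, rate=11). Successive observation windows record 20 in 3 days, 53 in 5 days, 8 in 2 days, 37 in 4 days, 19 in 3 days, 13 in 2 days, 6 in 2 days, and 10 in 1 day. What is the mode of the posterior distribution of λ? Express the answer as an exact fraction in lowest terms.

179/33

Total count: 20 + 53 + 8 + 37 + 19 + 13 + 6 + 10 = 166.
Total exposure: 3 + 5 + 2 + 4 + 3 + 2 + 2 + 1 = 22 days.
The Gamma prior is conjugate for the Poisson rate, so λ | data ~ Gamma(14+166, 11+22) = Gamma(180, 33).
Posterior mode = (α'−1)/β' = 179/33.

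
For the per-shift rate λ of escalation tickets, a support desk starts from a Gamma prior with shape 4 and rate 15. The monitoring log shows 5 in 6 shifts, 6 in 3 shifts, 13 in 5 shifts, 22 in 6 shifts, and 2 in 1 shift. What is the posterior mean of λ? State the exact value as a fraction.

13/9

Total count: 5 + 6 + 13 + 22 + 2 = 48.
Total exposure: 6 + 3 + 5 + 6 + 1 = 21 shifts.
The Gamma prior is conjugate for the Poisson rate, so λ | data ~ Gamma(4+48, 15+21) = Gamma(52, 36).
Posterior mean = α'/β' = 52/36 = 13/9.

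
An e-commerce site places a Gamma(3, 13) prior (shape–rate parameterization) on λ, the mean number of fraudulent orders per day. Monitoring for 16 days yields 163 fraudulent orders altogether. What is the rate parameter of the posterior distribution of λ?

Total count 163 over total exposure 16 days.
The Gamma prior is conjugate for the Poisson rate, so λ | data ~ Gamma(3+163, 13+16) = Gamma(166, 29).

29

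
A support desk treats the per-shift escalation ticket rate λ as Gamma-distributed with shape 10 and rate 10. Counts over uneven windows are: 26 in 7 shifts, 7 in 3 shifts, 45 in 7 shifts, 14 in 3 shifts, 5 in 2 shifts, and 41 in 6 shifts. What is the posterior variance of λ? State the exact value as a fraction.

Total count: 26 + 7 + 45 + 14 + 5 + 41 = 138.
Total exposure: 7 + 3 + 7 + 3 + 2 + 6 = 28 shifts.
By Gamma–Poisson conjugacy, the posterior is Gamma(α + Σx, β + Σt) = Gamma(10 + 138, 10 + 28) = Gamma(148, 38).
Posterior variance = α'/β'² = 148/1444 = 37/361.

37/361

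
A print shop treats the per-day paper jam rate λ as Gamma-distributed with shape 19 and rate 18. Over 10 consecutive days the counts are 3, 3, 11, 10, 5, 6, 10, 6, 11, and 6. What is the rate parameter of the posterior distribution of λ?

Total count: 3 + 3 + 11 + 10 + 5 + 6 + 10 + 6 + 11 + 6 = 71.
Total exposure: 10 days.
Gamma(α, β) with Poisson data over total exposure Σt gives posterior Gamma(α+Σx, β+Σt) = Gamma(90, 28).

28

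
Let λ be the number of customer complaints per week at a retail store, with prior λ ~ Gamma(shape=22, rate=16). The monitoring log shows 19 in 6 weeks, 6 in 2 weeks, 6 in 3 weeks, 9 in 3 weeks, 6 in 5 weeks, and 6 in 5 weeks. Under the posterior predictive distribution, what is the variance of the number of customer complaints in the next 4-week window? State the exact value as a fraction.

407/50

Total count: 19 + 6 + 6 + 9 + 6 + 6 = 52.
Total exposure: 6 + 2 + 3 + 3 + 5 + 5 = 24 weeks.
Posterior: α' = 22 + 52 = 74, β' = 16 + 24 = 40.
The posterior predictive for a window of length T is Negative Binomial with variance T·α'·(β'+T)/β'² = 4·74·44/1600 = 407/50.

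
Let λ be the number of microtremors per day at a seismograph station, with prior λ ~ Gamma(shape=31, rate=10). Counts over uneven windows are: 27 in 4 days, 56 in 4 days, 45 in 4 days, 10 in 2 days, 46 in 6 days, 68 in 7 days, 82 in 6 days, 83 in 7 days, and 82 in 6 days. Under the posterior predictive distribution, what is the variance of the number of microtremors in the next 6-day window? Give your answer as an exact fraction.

24645/392

Total count: 27 + 56 + 45 + 10 + 46 + 68 + 82 + 83 + 82 = 499.
Total exposure: 4 + 4 + 4 + 2 + 6 + 7 + 6 + 7 + 6 = 46 days.
Posterior: α' = 31 + 499 = 530, β' = 10 + 46 = 56.
The posterior predictive for a window of length T is Negative Binomial with variance T·α'·(β'+T)/β'² = 6·530·62/3136 = 24645/392.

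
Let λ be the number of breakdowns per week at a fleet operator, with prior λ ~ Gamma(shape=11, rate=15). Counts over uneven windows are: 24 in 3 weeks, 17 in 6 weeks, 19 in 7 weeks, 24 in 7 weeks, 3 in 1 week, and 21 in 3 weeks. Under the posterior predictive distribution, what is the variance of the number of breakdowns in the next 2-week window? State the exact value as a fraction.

Total count: 24 + 17 + 19 + 24 + 3 + 21 = 108.
Total exposure: 3 + 6 + 7 + 7 + 1 + 3 = 27 weeks.
By Gamma–Poisson conjugacy, the posterior is Gamma(α + Σx, β + Σt) = Gamma(11 + 108, 15 + 27) = Gamma(119, 42).
The posterior predictive for a window of length T is Negative Binomial with variance T·α'·(β'+T)/β'² = 2·119·44/1764 = 374/63.

374/63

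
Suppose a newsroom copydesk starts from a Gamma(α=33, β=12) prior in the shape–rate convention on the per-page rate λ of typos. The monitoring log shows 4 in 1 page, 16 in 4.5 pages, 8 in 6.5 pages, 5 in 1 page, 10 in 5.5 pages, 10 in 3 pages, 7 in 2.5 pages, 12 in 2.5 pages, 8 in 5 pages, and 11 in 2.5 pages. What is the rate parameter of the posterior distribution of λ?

46

Total count: 4 + 16 + 8 + 5 + 10 + 10 + 7 + 12 + 8 + 11 = 91.
Total exposure: 1 + 4.5 + 6.5 + 1 + 5.5 + 3 + 2.5 + 2.5 + 5 + 2.5 = 34 pages.
Gamma(α, β) with Poisson data over total exposure Σt gives posterior Gamma(α+Σx, β+Σt) = Gamma(124, 46).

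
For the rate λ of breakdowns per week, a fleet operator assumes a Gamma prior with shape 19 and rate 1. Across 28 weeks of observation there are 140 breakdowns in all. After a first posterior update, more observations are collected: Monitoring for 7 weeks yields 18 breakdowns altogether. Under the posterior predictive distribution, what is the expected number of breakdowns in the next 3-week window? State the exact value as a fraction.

59/4

Total count 140 over total exposure 28 weeks.
After the first batch: Gamma(19 + 140, 1 + 28) = Gamma(159, 29).
Total count 18 over total exposure 7 weeks.
After the second batch: Gamma(159 + 18, 29 + 7) = Gamma(177, 36).
Predictive mean over a 3-week window = T·E[λ|data] = 3·177/36 = 59/4.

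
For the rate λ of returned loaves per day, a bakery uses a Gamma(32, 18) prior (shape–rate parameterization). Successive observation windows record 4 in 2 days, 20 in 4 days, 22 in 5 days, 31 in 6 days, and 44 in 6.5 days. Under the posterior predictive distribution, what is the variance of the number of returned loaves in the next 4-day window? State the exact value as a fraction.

111384/6889

Total count: 4 + 20 + 22 + 31 + 44 = 121.
Total exposure: 2 + 4 + 5 + 6 + 6.5 = 23.5 days.
Conjugate update: add total count to the shape and total exposure to the rate, giving Gamma(153, 83/2).
The posterior predictive for a window of length T is Negative Binomial with variance T·α'·(β'+T)/β'² = 4·153·(91/2)/(6889/4) = 111384/6889.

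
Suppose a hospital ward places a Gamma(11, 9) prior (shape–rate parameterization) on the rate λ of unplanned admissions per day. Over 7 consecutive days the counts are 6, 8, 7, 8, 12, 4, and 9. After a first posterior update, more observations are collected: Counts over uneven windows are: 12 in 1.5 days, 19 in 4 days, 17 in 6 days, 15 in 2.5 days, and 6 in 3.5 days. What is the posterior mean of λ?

4

Total count: 6 + 8 + 7 + 8 + 12 + 4 + 9 = 54.
Total exposure: 7 days.
After the first batch: Gamma(11 + 54, 9 + 7) = Gamma(65, 16).
Total count: 12 + 19 + 17 + 15 + 6 = 69.
Total exposure: 1.5 + 4 + 6 + 2.5 + 3.5 = 17.5 days.
After the second batch: Gamma(65 + 69, 16 + 17.5) = Gamma(134, 67/2).
Posterior mean = α'/β' = 134/(67/2) = 4.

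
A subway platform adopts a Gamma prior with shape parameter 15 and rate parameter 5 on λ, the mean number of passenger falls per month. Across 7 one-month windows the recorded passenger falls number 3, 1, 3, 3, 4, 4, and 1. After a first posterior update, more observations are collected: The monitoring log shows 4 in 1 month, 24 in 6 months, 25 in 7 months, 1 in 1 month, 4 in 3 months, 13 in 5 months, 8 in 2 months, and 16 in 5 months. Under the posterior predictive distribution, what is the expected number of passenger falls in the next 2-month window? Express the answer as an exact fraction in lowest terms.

43/7

Total count: 3 + 1 + 3 + 3 + 4 + 4 + 1 = 19.
Total exposure: 7 months.
After the first batch: Gamma(15 + 19, 5 + 7) = Gamma(34, 12).
Total count: 4 + 24 + 25 + 1 + 4 + 13 + 8 + 16 = 95.
Total exposure: 1 + 6 + 7 + 1 + 3 + 5 + 2 + 5 = 30 months.
After the second batch: Gamma(34 + 95, 12 + 30) = Gamma(129, 42).
Predictive mean over a 2-month window = T·E[λ|data] = 2·129/42 = 43/7.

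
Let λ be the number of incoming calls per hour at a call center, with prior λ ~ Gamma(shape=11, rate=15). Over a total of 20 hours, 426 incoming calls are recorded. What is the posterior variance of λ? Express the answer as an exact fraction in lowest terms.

Total count 426 over total exposure 20 hours.
Gamma(α, β) with Poisson data over total exposure Σt gives posterior Gamma(α+Σx, β+Σt) = Gamma(437, 35).
Posterior variance = α'/β'² = 437/1225.

437/1225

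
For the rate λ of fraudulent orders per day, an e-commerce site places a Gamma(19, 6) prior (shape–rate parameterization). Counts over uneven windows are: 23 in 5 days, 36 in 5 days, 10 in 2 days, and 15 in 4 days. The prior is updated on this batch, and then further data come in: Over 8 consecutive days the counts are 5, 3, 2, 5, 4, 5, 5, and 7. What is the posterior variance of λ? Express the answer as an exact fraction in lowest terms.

139/900

Total count: 23 + 36 + 10 + 15 = 84.
Total exposure: 5 + 5 + 2 + 4 = 16 days.
After the first batch: Gamma(19 + 84, 6 + 16) = Gamma(103, 22).
Total count: 5 + 3 + 2 + 5 + 4 + 5 + 5 + 7 = 36.
Total exposure: 8 days.
After the second batch: Gamma(103 + 36, 22 + 8) = Gamma(139, 30).
Posterior variance = α'/β'² = 139/900.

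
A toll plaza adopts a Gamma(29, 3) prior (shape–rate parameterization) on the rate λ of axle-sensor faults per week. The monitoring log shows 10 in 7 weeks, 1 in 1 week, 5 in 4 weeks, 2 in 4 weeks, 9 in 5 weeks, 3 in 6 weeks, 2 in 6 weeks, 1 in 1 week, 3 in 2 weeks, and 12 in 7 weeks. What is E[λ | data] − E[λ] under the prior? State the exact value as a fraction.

Total count: 10 + 1 + 5 + 2 + 9 + 3 + 2 + 1 + 3 + 12 = 48.
Total exposure: 7 + 1 + 4 + 4 + 5 + 6 + 6 + 1 + 2 + 7 = 43 weeks.
Gamma(α, β) with Poisson data over total exposure Σt gives posterior Gamma(α+Σx, β+Σt) = Gamma(77, 46).
Posterior mean = 77/46 = 77/46; prior mean = 29/3 = 29/3. Difference = 77/46 − 29/3 = -1103/138.

-1103/138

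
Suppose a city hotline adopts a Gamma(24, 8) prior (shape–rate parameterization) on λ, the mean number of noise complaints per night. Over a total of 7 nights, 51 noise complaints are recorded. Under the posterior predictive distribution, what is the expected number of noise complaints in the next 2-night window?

Total count 51 over total exposure 7 nights.
Gamma(α, β) with Poisson data over total exposure Σt gives posterior Gamma(α+Σx, β+Σt) = Gamma(75, 15).
Predictive mean over a 2-night window = T·E[λ|data] = 2·75/15 = 10.

10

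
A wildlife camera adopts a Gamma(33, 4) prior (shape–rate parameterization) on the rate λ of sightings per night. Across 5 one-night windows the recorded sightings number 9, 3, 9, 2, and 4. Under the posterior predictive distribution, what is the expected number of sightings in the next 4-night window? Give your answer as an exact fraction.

Total count: 9 + 3 + 9 + 2 + 4 = 27.
Total exposure: 5 nights.
Conjugate update: add total count to the shape and total exposure to the rate, giving Gamma(60, 9).
Predictive mean over a 4-night window = T·E[λ|data] = 4·60/9 = 80/3.

80/3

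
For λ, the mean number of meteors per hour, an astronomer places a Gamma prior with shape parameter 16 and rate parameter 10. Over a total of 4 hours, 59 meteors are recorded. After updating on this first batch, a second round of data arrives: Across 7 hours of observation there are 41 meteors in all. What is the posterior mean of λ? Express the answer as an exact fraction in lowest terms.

116/21

Total count 59 over total exposure 4 hours.
After the first batch: Gamma(16 + 59, 10 + 4) = Gamma(75, 14).
Total count 41 over total exposure 7 hours.
After the second batch: Gamma(75 + 41, 14 + 7) = Gamma(116, 21).
Posterior mean = α'/β' = 116/21.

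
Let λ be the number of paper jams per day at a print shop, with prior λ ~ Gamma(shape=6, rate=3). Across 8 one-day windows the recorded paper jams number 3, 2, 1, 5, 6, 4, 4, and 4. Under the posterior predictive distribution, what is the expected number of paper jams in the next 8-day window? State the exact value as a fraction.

Total count: 3 + 2 + 1 + 5 + 6 + 4 + 4 + 4 = 29.
Total exposure: 8 days.
Posterior: α' = 6 + 29 = 35, β' = 3 + 8 = 11.
Predictive mean over an 8-day window = T·E[λ|data] = 8·35/11 = 280/11.

280/11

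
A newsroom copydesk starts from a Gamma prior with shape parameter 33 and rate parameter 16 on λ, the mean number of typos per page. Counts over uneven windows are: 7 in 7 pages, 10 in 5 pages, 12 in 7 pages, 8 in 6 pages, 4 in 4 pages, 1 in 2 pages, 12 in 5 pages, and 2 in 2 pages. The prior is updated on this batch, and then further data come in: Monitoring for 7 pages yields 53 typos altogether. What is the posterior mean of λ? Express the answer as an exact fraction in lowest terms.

Total count: 7 + 10 + 12 + 8 + 4 + 1 + 12 + 2 = 56.
Total exposure: 7 + 5 + 7 + 6 + 4 + 2 + 5 + 2 = 38 pages.
After the first batch: Gamma(33 + 56, 16 + 38) = Gamma(89, 54).
Total count 53 over total exposure 7 pages.
After the second batch: Gamma(89 + 53, 54 + 7) = Gamma(142, 61).
Posterior mean = α'/β' = 142/61.

142/61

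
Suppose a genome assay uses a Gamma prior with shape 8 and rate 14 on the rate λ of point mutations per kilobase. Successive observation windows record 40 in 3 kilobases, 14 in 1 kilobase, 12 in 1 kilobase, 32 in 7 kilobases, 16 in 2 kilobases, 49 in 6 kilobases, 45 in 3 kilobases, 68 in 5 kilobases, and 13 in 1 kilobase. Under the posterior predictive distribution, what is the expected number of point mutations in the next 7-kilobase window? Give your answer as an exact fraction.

2079/43

Total count: 40 + 14 + 12 + 32 + 16 + 49 + 45 + 68 + 13 = 289.
Total exposure: 3 + 1 + 1 + 7 + 2 + 6 + 3 + 5 + 1 = 29 kilobases.
Conjugate update: add total count to the shape and total exposure to the rate, giving Gamma(297, 43).
Predictive mean over a 7-kilobase window = T·E[λ|data] = 7·297/43 = 2079/43.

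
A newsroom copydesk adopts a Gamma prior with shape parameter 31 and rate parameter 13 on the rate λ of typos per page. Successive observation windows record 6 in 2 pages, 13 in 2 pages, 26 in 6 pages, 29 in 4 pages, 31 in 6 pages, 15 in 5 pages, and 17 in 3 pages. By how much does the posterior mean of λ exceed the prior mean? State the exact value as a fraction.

913/533

Total count: 6 + 13 + 26 + 29 + 31 + 15 + 17 = 137.
Total exposure: 2 + 2 + 6 + 4 + 6 + 5 + 3 = 28 pages.
Gamma(α, β) with Poisson data over total exposure Σt gives posterior Gamma(α+Σx, β+Σt) = Gamma(168, 41).
Posterior mean = 168/41 = 168/41; prior mean = 31/13 = 31/13. Difference = 168/41 − 31/13 = 913/533.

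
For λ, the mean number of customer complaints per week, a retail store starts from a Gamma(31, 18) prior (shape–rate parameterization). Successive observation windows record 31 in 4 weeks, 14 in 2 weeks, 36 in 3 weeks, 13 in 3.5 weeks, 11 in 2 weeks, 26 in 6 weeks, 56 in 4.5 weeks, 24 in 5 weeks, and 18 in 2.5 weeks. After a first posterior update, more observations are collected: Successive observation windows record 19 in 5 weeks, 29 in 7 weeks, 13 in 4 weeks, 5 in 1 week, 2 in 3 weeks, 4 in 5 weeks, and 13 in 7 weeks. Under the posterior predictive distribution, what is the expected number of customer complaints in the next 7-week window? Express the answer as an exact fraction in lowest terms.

Total count: 31 + 14 + 36 + 13 + 11 + 26 + 56 + 24 + 18 = 229.
Total exposure: 4 + 2 + 3 + 3.5 + 2 + 6 + 4.5 + 5 + 2.5 = 32.5 weeks.
After the first batch: Gamma(31 + 229, 18 + 32.5) = Gamma(260, 101/2).
Total count: 19 + 29 + 13 + 5 + 2 + 4 + 13 = 85.
Total exposure: 5 + 7 + 4 + 1 + 3 + 5 + 7 = 32 weeks.
After the second batch: Gamma(260 + 85, 101/2 + 32) = Gamma(345, 165/2).
Predictive mean over a 7-week window = T·E[λ|data] = 7·345/(165/2) = 322/11.

322/11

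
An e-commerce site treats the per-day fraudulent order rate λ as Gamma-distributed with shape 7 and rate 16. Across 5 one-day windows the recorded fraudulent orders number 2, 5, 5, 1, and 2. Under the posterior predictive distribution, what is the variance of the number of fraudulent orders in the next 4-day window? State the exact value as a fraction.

2200/441

Total count: 2 + 5 + 5 + 1 + 2 = 15.
Total exposure: 5 days.
The Gamma prior is conjugate for the Poisson rate, so λ | data ~ Gamma(7+15, 16+5) = Gamma(22, 21).
The posterior predictive for a window of length T is Negative Binomial with variance T·α'·(β'+T)/β'² = 4·22·25/441 = 2200/441.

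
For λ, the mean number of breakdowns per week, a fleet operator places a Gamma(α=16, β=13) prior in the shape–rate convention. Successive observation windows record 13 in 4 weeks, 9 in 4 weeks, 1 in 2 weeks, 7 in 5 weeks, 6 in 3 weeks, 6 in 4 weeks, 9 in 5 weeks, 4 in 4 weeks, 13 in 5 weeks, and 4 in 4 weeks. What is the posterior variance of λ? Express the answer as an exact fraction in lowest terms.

Total count: 13 + 9 + 1 + 7 + 6 + 6 + 9 + 4 + 13 + 4 = 72.
Total exposure: 4 + 4 + 2 + 5 + 3 + 4 + 5 + 4 + 5 + 4 = 40 weeks.
Posterior: α' = 16 + 72 = 88, β' = 13 + 40 = 53.
Posterior variance = α'/β'² = 88/2809.

88/2809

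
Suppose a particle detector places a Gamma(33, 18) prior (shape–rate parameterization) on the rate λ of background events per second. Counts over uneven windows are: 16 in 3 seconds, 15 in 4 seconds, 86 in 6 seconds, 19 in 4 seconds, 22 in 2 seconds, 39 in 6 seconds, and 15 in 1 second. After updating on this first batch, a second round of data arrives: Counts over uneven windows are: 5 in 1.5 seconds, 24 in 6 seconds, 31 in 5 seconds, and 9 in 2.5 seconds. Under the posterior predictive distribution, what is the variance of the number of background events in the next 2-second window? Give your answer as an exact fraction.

Total count: 16 + 15 + 86 + 19 + 22 + 39 + 15 = 212.
Total exposure: 3 + 4 + 6 + 4 + 2 + 6 + 1 = 26 seconds.
After the first batch: Gamma(33 + 212, 18 + 26) = Gamma(245, 44).
Total count: 5 + 24 + 31 + 9 = 69.
Total exposure: 1.5 + 6 + 5 + 2.5 = 15 seconds.
After the second batch: Gamma(245 + 69, 44 + 15) = Gamma(314, 59).
The posterior predictive for a window of length T is Negative Binomial with variance T·α'·(β'+T)/β'² = 2·314·61/3481 = 38308/3481.

38308/3481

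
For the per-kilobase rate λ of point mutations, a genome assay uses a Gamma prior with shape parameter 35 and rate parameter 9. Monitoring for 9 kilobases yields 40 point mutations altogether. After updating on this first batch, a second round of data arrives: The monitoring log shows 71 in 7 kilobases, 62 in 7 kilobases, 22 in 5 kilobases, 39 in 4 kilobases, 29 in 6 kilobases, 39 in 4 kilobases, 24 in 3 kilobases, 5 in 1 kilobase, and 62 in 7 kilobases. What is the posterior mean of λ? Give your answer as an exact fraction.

214/31

Total count 40 over total exposure 9 kilobases.
After the first batch: Gamma(35 + 40, 9 + 9) = Gamma(75, 18).
Total count: 71 + 62 + 22 + 39 + 29 + 39 + 24 + 5 + 62 = 353.
Total exposure: 7 + 7 + 5 + 4 + 6 + 4 + 3 + 1 + 7 = 44 kilobases.
After the second batch: Gamma(75 + 353, 18 + 44) = Gamma(428, 62).
Posterior mean = α'/β' = 428/62 = 214/31.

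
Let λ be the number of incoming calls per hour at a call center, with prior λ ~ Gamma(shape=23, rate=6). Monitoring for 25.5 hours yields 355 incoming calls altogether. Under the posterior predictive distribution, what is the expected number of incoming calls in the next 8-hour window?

96

Total count 355 over total exposure 25.5 hours.
Conjugate update: add total count to the shape and total exposure to the rate, giving Gamma(378, 63/2).
Predictive mean over an 8-hour window = T·E[λ|data] = 8·378/(63/2) = 96.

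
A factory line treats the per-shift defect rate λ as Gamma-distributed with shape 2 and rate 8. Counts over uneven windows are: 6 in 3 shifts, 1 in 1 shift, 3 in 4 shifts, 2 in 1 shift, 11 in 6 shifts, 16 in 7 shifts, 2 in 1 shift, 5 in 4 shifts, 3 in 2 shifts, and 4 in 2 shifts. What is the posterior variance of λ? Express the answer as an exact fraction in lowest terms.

55/1521

Total count: 6 + 1 + 3 + 2 + 11 + 16 + 2 + 5 + 3 + 4 = 53.
Total exposure: 3 + 1 + 4 + 1 + 6 + 7 + 1 + 4 + 2 + 2 = 31 shifts.
By Gamma–Poisson conjugacy, the posterior is Gamma(α + Σx, β + Σt) = Gamma(2 + 53, 8 + 31) = Gamma(55, 39).
Posterior variance = α'/β'² = 55/1521.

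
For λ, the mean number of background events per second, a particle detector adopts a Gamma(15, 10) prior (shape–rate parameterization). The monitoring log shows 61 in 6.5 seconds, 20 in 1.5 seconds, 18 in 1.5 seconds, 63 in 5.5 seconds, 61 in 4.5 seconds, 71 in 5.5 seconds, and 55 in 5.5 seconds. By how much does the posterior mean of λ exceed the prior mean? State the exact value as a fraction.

Total count: 61 + 20 + 18 + 63 + 61 + 71 + 55 = 349.
Total exposure: 6.5 + 1.5 + 1.5 + 5.5 + 4.5 + 5.5 + 5.5 = 30.5 seconds.
Gamma(α, β) with Poisson data over total exposure Σt gives posterior Gamma(α+Σx, β+Σt) = Gamma(364, 81/2).
Posterior mean = 364/(81/2) = 728/81; prior mean = 15/10 = 3/2. Difference = 728/81 − 3/2 = 1213/162.

1213/162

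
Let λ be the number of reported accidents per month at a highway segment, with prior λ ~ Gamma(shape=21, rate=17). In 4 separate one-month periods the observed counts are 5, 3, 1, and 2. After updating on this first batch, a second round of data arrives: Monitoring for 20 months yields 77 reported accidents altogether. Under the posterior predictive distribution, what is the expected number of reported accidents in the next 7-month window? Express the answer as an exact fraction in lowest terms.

763/41

Total count: 5 + 3 + 1 + 2 = 11.
Total exposure: 4 months.
After the first batch: Gamma(21 + 11, 17 + 4) = Gamma(32, 21).
Total count 77 over total exposure 20 months.
After the second batch: Gamma(32 + 77, 21 + 20) = Gamma(109, 41).
Predictive mean over a 7-month window = T·E[λ|data] = 7·109/41 = 763/41.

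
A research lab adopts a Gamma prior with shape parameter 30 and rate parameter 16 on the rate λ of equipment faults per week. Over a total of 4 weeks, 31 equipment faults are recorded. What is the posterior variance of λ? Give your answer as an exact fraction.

Total count 31 over total exposure 4 weeks.
Conjugate update: add total count to the shape and total exposure to the rate, giving Gamma(61, 20).
Posterior variance = α'/β'² = 61/400.

61/400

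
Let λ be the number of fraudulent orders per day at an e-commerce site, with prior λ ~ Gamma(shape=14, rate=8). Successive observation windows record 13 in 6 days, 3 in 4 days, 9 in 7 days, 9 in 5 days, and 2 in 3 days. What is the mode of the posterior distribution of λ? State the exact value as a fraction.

49/33

Total count: 13 + 3 + 9 + 9 + 2 = 36.
Total exposure: 6 + 4 + 7 + 5 + 3 = 25 days.
By Gamma–Poisson conjugacy, the posterior is Gamma(α + Σx, β + Σt) = Gamma(14 + 36, 8 + 25) = Gamma(50, 33).
Posterior mode = (α'−1)/β' = 49/33.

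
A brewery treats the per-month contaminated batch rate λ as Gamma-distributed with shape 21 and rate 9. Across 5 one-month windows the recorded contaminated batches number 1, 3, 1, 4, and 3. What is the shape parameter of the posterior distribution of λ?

Total count: 1 + 3 + 1 + 4 + 3 = 12.
Total exposure: 5 months.
The Gamma prior is conjugate for the Poisson rate, so λ | data ~ Gamma(21+12, 9+5) = Gamma(33, 14).

33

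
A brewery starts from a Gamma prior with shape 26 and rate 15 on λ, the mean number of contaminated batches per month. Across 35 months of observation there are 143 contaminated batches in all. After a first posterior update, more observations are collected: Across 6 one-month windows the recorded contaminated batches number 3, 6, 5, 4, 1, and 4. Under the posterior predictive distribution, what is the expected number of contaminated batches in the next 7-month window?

Total count 143 over total exposure 35 months.
After the first batch: Gamma(26 + 143, 15 + 35) = Gamma(169, 50).
Total count: 3 + 6 + 5 + 4 + 1 + 4 = 23.
Total exposure: 6 months.
After the second batch: Gamma(169 + 23, 50 + 6) = Gamma(192, 56).
Predictive mean over a 7-month window = T·E[λ|data] = 7·192/56 = 24.

24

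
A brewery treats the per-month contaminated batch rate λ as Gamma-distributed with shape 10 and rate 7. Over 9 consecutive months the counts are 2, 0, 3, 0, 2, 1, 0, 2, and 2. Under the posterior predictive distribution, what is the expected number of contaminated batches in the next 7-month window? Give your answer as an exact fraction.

Total count: 2 + 0 + 3 + 0 + 2 + 1 + 0 + 2 + 2 = 12.
Total exposure: 9 months.
Posterior: α' = 10 + 12 = 22, β' = 7 + 9 = 16.
Predictive mean over a 7-month window = T·E[λ|data] = 7·22/16 = 77/8.

77/8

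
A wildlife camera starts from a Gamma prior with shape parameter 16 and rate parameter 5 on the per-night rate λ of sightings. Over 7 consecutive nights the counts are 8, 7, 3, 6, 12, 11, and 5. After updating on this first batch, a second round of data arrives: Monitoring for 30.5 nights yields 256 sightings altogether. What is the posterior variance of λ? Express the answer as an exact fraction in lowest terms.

Total count: 8 + 7 + 3 + 6 + 12 + 11 + 5 = 52.
Total exposure: 7 nights.
After the first batch: Gamma(16 + 52, 5 + 7) = Gamma(68, 12).
Total count 256 over total exposure 30.5 nights.
After the second batch: Gamma(68 + 256, 12 + 30.5) = Gamma(324, 85/2).
Posterior variance = α'/β'² = 324/(7225/4) = 1296/7225.

1296/7225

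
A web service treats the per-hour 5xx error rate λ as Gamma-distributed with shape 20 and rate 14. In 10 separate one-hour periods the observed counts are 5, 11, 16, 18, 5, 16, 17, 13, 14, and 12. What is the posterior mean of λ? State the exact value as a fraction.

Total count: 5 + 11 + 16 + 18 + 5 + 16 + 17 + 13 + 14 + 12 = 127.
Total exposure: 10 hours.
The Gamma prior is conjugate for the Poisson rate, so λ | data ~ Gamma(20+127, 14+10) = Gamma(147, 24).
Posterior mean = α'/β' = 147/24 = 49/8.

49/8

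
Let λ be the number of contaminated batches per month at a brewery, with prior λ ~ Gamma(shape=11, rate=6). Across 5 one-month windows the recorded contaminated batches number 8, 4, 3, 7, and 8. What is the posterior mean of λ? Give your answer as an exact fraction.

41/11

Total count: 8 + 4 + 3 + 7 + 8 = 30.
Total exposure: 5 months.
By Gamma–Poisson conjugacy, the posterior is Gamma(α + Σx, β + Σt) = Gamma(11 + 30, 6 + 5) = Gamma(41, 11).
Posterior mean = α'/β' = 41/11.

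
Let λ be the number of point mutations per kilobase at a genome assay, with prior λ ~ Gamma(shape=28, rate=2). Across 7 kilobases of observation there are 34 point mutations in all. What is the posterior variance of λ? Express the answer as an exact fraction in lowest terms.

62/81

Total count 34 over total exposure 7 kilobases.
Conjugate update: add total count to the shape and total exposure to the rate, giving Gamma(62, 9).
Posterior variance = α'/β'² = 62/81.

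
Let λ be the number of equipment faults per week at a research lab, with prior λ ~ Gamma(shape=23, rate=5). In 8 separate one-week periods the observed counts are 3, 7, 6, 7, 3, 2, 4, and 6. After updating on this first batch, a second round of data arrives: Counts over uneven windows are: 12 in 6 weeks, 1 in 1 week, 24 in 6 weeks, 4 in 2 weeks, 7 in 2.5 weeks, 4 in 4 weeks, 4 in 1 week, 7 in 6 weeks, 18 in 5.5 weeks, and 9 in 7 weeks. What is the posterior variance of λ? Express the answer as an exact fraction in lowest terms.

Total count: 3 + 7 + 6 + 7 + 3 + 2 + 4 + 6 = 38.
Total exposure: 8 weeks.
After the first batch: Gamma(23 + 38, 5 + 8) = Gamma(61, 13).
Total count: 12 + 1 + 24 + 4 + 7 + 4 + 4 + 7 + 18 + 9 = 90.
Total exposure: 6 + 1 + 6 + 2 + 2.5 + 4 + 1 + 6 + 5.5 + 7 = 41 weeks.
After the second batch: Gamma(61 + 90, 13 + 41) = Gamma(151, 54).
Posterior variance = α'/β'² = 151/2916.

151/2916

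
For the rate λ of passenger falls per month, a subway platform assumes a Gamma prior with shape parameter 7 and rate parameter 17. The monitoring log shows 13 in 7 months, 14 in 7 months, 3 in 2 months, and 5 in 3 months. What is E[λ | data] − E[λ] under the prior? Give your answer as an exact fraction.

77/102

Total count: 13 + 14 + 3 + 5 = 35.
Total exposure: 7 + 7 + 2 + 3 = 19 months.
Posterior: α' = 7 + 35 = 42, β' = 17 + 19 = 36.
Posterior mean = 42/36 = 7/6; prior mean = 7/17 = 7/17. Difference = 7/6 − 7/17 = 77/102.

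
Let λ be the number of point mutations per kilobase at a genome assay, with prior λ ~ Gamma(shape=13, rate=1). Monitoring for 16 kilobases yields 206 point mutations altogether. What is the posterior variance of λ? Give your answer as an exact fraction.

219/289

Total count 206 over total exposure 16 kilobases.
By Gamma–Poisson conjugacy, the posterior is Gamma(α + Σx, β + Σt) = Gamma(13 + 206, 1 + 16) = Gamma(219, 17).
Posterior variance = α'/β'² = 219/289.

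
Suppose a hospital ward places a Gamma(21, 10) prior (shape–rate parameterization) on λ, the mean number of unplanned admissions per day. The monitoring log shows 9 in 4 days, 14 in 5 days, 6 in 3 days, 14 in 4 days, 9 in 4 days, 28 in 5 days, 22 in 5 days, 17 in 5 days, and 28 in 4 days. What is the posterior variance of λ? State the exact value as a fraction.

Total count: 9 + 14 + 6 + 14 + 9 + 28 + 22 + 17 + 28 = 147.
Total exposure: 4 + 5 + 3 + 4 + 4 + 5 + 5 + 5 + 4 = 39 days.
Conjugate update: add total count to the shape and total exposure to the rate, giving Gamma(168, 49).
Posterior variance = α'/β'² = 168/2401 = 24/343.

24/343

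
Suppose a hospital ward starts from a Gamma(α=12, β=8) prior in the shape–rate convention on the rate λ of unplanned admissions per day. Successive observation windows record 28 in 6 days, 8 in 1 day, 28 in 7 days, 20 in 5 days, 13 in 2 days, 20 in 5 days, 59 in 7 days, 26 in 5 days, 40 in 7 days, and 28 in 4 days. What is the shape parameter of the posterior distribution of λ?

282

Total count: 28 + 8 + 28 + 20 + 13 + 20 + 59 + 26 + 40 + 28 = 270.
Total exposure: 6 + 1 + 7 + 5 + 2 + 5 + 7 + 5 + 7 + 4 = 49 days.
Posterior: α' = 12 + 270 = 282, β' = 8 + 49 = 57.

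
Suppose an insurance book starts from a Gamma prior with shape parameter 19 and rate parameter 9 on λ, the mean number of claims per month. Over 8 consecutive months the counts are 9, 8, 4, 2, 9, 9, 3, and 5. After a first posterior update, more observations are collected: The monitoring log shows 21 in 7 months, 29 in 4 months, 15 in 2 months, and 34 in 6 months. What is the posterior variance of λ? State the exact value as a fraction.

167/1296

Total count: 9 + 8 + 4 + 2 + 9 + 9 + 3 + 5 = 49.
Total exposure: 8 months.
After the first batch: Gamma(19 + 49, 9 + 8) = Gamma(68, 17).
Total count: 21 + 29 + 15 + 34 = 99.
Total exposure: 7 + 4 + 2 + 6 = 19 months.
After the second batch: Gamma(68 + 99, 17 + 19) = Gamma(167, 36).
Posterior variance = α'/β'² = 167/1296.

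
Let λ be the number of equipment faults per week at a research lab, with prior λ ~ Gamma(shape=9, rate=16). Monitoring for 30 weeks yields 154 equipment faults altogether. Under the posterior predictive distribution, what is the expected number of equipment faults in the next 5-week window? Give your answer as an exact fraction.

815/46

Total count 154 over total exposure 30 weeks.
Gamma(α, β) with Poisson data over total exposure Σt gives posterior Gamma(α+Σx, β+Σt) = Gamma(163, 46).
Predictive mean over a 5-week window = T·E[λ|data] = 5·163/46 = 815/46.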